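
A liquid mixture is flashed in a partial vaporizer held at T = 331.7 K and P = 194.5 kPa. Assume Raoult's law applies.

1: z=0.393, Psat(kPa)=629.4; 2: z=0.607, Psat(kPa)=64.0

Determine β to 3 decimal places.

β = 0.314

Raoult's law: Kᵢ = Pᵢˢᵃᵗ/P = Pᵢˢᵃᵗ/194.5.
  K_1 = 629.4/194.5 = 3.23599, K_2 = 64.0/194.5 = 0.32905
Rachford–Rice: g(β) = Σ zᵢ(Kᵢ−1)/(1+β(Kᵢ−1)) = 0.
g(0) = ΣzᵢKᵢ − 1 = 0.471 and g(1) = 1 − Σzᵢ/Kᵢ = -0.966, so a root lies in (0, 1).
Binary case is linear: z₁(K₁−1)(1+β(K₂−1)) + z₂(K₂−1)(1+β(K₁−1)) = 0
⇒ β = [z₁(K₁−1)+z₂(K₂−1)] / [−(K₁−1)(K₂−1)] = 0.4715/1.5002 = 0.314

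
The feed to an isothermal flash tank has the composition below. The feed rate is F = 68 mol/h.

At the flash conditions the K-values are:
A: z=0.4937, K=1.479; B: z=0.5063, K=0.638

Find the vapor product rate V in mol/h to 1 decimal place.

Rachford–Rice: g(ψ) = Σ zᵢ(Kᵢ−1)/(1+ψ(Kᵢ−1)) = 0.
Check two-phase: ΣzᵢKᵢ = 1.0532 > 1 and Σzᵢ/Kᵢ = 1.1274 > 1, so g(0) = 0.0532 > 0 and g(1) = -0.1274 < 0.
Binary case is linear: z₁(K₁−1)(1+ψ(K₂−1)) + z₂(K₂−1)(1+ψ(K₁−1)) = 0
⇒ ψ = [z₁(K₁−1)+z₂(K₂−1)] / [−(K₁−1)(K₂−1)] = 0.05320/0.17340 = 0.3068
Then V = ψ·F = 0.3068·68 = 20.9 mol/h and L = F − V = 47.1 mol/h.

V = 20.9 mol/h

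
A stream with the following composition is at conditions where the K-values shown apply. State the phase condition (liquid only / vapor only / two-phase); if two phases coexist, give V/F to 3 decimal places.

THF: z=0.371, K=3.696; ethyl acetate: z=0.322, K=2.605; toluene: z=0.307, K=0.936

ΣzᵢKᵢ = 2.497; Σzᵢ/Kᵢ = 0.552.
Since Σzᵢ/Kᵢ < 1 the mixture is above its dew point — single vapor phase.

vapor only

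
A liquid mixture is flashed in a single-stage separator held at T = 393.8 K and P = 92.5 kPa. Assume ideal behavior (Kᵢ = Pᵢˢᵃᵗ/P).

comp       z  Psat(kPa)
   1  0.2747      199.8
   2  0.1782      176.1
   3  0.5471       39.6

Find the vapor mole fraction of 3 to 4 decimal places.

Raoult's law: Kᵢ = Pᵢˢᵃᵗ/P = Pᵢˢᵃᵗ/92.5.
  K_1 = 199.8/92.5 = 2.160000, K_2 = 176.1/92.5 = 1.903784, K_3 = 39.6/92.5 = 0.428108
Let β = V/F and solve Σ zᵢ(Kᵢ−1)/(1+β(Kᵢ−1)) = 0.
Feasibility: ΣzᵢKᵢ = 1.1668, Σzᵢ/Kᵢ = 1.4987 — both > 1, two phases present.
Iterate (Newton) starting at β = 0.5:
  β = 0.5000: g = -0.12557, g' = -0.5681 → β = 0.2789
  β = 0.2789: g = -0.00289, g' = -0.5571 → β = 0.2738
Converged at β = 0.2738.
Compositions from xᵢ = zᵢ/(1+β(Kᵢ−1)), yᵢ = Kᵢxᵢ:
  1: x = 0.2085, y = 0.4503
  2: x = 0.1429, y = 0.2720
  3: x = 0.6487, y = 0.2777

y_3 = 0.2777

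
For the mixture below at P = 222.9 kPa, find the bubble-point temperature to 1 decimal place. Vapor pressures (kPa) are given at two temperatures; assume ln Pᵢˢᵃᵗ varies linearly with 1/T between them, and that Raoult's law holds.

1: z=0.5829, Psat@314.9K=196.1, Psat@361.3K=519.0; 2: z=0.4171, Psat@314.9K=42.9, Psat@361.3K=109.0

T = 338.4 K

Bubble-point temperature: ΣzᵢPᵢˢᵃᵗ(T) = P. Interpolate ln Pᵢˢᵃᵗ = aᵢ + bᵢ/T.
  T = 314.9 K: ΣzᵢPᵢˢᵃᵗ = 132.20 kPa
  T = 361.3 K: ΣzᵢPᵢˢᵃᵗ = 347.99 kPa
  T = 338.1 K: ΣzᵢPᵢˢᵃᵗ = 221.72 kPa
  T = 349.7 K: ΣzᵢPᵢˢᵃᵗ = 279.85 kPa
  T = 343.9 K: ΣzᵢPᵢˢᵃᵗ = 249.59 kPa
  T = 341.0 K: ΣzᵢPᵢˢᵃᵗ = 235.36 kPa
Interpolating between 338.1 K and 341.0 K gives T ≈ 338.4 K.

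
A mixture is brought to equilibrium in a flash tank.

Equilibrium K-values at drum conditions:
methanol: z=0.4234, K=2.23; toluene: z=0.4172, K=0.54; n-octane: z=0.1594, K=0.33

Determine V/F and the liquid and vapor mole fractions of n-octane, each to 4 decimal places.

Iterate (Newton) starting at V/F = 0.69:
  V/F = 0.6900: g = -0.19807, g' = -0.6244 → V/F = 0.3728
  V/F = 0.3728: g = -0.01692, g' = -0.5568 → V/F = 0.3424
  V/F = 0.3424: g = 0.00007, g' = -0.5620 → V/F = 0.3425
Converged at V/F = 0.3425.
Compositions from xᵢ = zᵢ/(1+V/F(Kᵢ−1)), yᵢ = Kᵢxᵢ:
  methanol: x = 0.2979, y = 0.6643
  toluene: x = 0.4952, y = 0.2674
  n-octane: x = 0.2069, y = 0.0683

V/F = 0.3425, x_n-octane = 0.2069, y_n-octane = 0.0683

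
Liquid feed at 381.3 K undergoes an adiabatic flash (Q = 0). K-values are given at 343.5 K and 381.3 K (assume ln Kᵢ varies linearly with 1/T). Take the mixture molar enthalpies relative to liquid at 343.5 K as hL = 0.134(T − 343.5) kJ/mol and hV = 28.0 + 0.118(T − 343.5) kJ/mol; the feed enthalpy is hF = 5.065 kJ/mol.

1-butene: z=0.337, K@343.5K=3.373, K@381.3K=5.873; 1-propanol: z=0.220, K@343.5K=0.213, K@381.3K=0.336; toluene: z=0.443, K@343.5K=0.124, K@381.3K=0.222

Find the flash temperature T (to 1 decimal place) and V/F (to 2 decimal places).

T = 348.8 K, V/F = 0.16

Adiabatic flash: solve Rachford–Rice at each trial T, then check hF = ψ·hV(T) + (1−ψ)·hL(T).
  T = 343.5 K: K = (3.373, 0.213, 0.124), RR gives ψ = 0.119, H_out = 3.321 kJ/mol
  T = 381.3 K: K = (5.873, 0.336, 0.222), RR gives ψ = 0.319, H_out = 13.791 kJ/mol
  T = 362.4 K: K = (4.516, 0.271, 0.168), RR gives ψ = 0.234, H_out = 9.002 kJ/mol
  T = 352.9 K: K = (3.915, 0.241, 0.145), RR gives ψ = 0.182, H_out = 6.320 kJ/mol
  T = 348.2 K: K = (3.638, 0.227, 0.134), RR gives ψ = 0.152, H_out = 4.875 kJ/mol
  T = 350.5 K: K = (3.772, 0.233, 0.139), RR gives ψ = 0.167, H_out = 5.594 kJ/mol
Linear interpolation between T = 348.2 (H_out = 4.875) and T = 350.5 (H_out = 5.594) on hF = 5.065 gives T ≈ 348.8 K, at which ψ = 0.16.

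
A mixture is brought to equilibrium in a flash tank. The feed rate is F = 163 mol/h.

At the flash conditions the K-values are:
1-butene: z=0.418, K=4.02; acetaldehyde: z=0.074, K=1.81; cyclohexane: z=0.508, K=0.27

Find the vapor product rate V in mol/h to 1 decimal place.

Rachford–Rice: g(V/F) = Σ zᵢ(Kᵢ−1)/(1+V/F(Kᵢ−1)) = 0.
Feasibility: ΣzᵢKᵢ = 1.951, Σzᵢ/Kᵢ = 2.026 — both > 1, two phases present.
Iterate (Newton) starting at V/F = 0.5:
  V/F = 0.500: g = -0.0384, g' = -1.301 → V/F = 0.470
Converged at V/F = 0.470.
Then V = V/F·F = 0.4705·163 = 76.7 mol/h and L = F − V = 86.3 mol/h.

V = 76.7 mol/h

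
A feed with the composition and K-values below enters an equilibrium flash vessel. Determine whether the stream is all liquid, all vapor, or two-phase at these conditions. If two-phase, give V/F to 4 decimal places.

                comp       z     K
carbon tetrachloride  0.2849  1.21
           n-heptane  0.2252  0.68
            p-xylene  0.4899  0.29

all liquid

ΣzᵢKᵢ = 0.6399; Σzᵢ/Kᵢ = 2.2559.
Since ΣzᵢKᵢ < 1 the mixture is below its bubble point — single liquid phase.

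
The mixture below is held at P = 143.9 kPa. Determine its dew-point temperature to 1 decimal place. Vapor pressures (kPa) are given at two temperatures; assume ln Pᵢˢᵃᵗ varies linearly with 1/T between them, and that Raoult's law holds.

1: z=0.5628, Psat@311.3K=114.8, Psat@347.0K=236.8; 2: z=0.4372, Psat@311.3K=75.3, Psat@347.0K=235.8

Dew-point temperature: Σzᵢ·P/Pᵢˢᵃᵗ(T) = 1. Interpolate ln Pᵢˢᵃᵗ = aᵢ + bᵢ/T.
  T = 311.3 K: ΣzᵢP/Pᵢˢᵃᵗ = 1.5410
  T = 347.0 K: ΣzᵢP/Pᵢˢᵃᵗ = 0.6088
  T = 329.1 K: ΣzᵢP/Pᵢˢᵃᵗ = 0.9406
  T = 320.2 K: ΣzᵢP/Pᵢˢᵃᵗ = 1.1939
  T = 324.6 K: ΣzᵢP/Pᵢˢᵃᵗ = 1.0590
  T = 326.9 K: ΣzᵢP/Pᵢˢᵃᵗ = 0.9963
Interpolating between 324.6 K and 326.9 K gives T ≈ 326.8 K.

T = 326.8 K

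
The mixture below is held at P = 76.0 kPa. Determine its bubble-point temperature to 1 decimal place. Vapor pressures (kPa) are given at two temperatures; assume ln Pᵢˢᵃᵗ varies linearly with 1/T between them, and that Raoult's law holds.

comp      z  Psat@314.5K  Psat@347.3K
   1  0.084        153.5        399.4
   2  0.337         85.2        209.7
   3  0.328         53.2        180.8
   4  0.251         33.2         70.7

Bubble-point temperature: ΣzᵢPᵢˢᵃᵗ(T) = P. Interpolate ln Pᵢˢᵃᵗ = aᵢ + bᵢ/T.
  T = 314.5 K: ΣzᵢPᵢˢᵃᵗ = 67.39 kPa
  T = 347.3 K: ΣzᵢPᵢˢᵃᵗ = 181.27 kPa
  T = 330.9 K: ΣzᵢPᵢˢᵃᵗ = 112.91 kPa
  T = 322.7 K: ΣzᵢPᵢˢᵃᵗ = 87.73 kPa
  T = 318.6 K: ΣzᵢPᵢˢᵃᵗ = 77.00 kPa
  T = 316.6 K: ΣzᵢPᵢˢᵃᵗ = 72.18 kPa
Interpolating between 316.6 K and 318.6 K gives T ≈ 318.2 K.

T = 318.2 K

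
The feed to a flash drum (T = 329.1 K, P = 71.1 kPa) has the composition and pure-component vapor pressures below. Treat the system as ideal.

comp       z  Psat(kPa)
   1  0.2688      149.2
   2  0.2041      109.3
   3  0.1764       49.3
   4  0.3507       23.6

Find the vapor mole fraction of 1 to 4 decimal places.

y_1 = 0.4517

Raoult's law: Kᵢ = Pᵢˢᵃᵗ/P = Pᵢˢᵃᵗ/71.1.
  K_1 = 149.2/71.1 = 2.098453, K_2 = 109.3/71.1 = 1.537271, K_3 = 49.3/71.1 = 0.693390, K_4 = 23.6/71.1 = 0.331927
Let β = V/F and solve Σ zᵢ(Kᵢ−1)/(1+β(Kᵢ−1)) = 0.
Feasibility: ΣzᵢKᵢ = 1.1165, Σzᵢ/Kᵢ = 1.5718 — both > 1, two phases present.
Newton–Raphson from β = 0.5:
  β = 0.5000: g = -0.13866, g' = -0.5478 → β = 0.2469
  β = 0.2469: g = -0.00999, g' = -0.4905 → β = 0.2265
Converged at β = 0.2265.
Compositions from xᵢ = zᵢ/(1+β(Kᵢ−1)), yᵢ = Kᵢxᵢ:
  1: x = 0.2152, y = 0.4517
  2: x = 0.1820, y = 0.2797
  3: x = 0.1896, y = 0.1314
  4: x = 0.4132, y = 0.1372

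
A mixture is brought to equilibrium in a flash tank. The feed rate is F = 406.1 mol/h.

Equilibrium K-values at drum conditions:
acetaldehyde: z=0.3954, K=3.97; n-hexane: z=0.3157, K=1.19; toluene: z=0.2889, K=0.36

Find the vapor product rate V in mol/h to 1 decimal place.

Let ψ = V/F and solve Σ zᵢ(Kᵢ−1)/(1+ψ(Kᵢ−1)) = 0.
g(0) = ΣzᵢKᵢ − 1 = 1.0494 and g(1) = 1 − Σzᵢ/Kᵢ = -0.1674, so a root lies in (0, 1).
Newton–Raphson from ψ = 0.5:
  ψ = 0.5000: g = 0.25544, g' = -0.8302 → ψ = 0.8077
  ψ = 0.8077: g = 0.01478, g' = -0.8176 → ψ = 0.8258
  ψ = 0.8258: g = -0.00014, g' = -0.8334 → ψ = 0.8256
Converged at ψ = 0.8256.
Then V = ψ·F = 0.8256·406.1 = 335.3 mol/h and L = F − V = 70.8 mol/h.

V = 335.3 mol/h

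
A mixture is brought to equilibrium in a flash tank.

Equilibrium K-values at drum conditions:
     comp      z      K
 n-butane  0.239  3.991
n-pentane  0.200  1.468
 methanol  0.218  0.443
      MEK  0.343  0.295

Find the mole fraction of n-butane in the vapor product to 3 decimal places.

y_n-butane = 0.498

Newton iteration, ψ⁰ = 0.5:
  ψ = 0.500: g = -0.1794, g' = -0.909 → ψ = 0.303
  ψ = 0.303: g = 0.0039, g' = -0.996 → ψ = 0.306
Converged at ψ = 0.306.
Compositions from xᵢ = zᵢ/(1+ψ(Kᵢ−1)), yᵢ = Kᵢxᵢ:
  n-butane: x = 0.125, y = 0.498
  n-pentane: x = 0.175, y = 0.257
  methanol: x = 0.263, y = 0.116
  MEK: x = 0.438, y = 0.129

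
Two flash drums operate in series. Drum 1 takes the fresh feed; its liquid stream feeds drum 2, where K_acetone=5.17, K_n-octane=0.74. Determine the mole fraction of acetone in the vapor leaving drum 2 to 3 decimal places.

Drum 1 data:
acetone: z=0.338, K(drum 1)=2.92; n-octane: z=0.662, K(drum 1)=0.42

y_acetone (drum 2) = 0.303

Drum 1:
Material balance + equilibrium reduce to Σ zᵢ(Kᵢ−1)/(1+ψ₁(Kᵢ−1)) = 0.
Feasibility: ΣzᵢKᵢ = 1.265, Σzᵢ/Kᵢ = 1.692 — both > 1, two phases present.
Binary case is linear: z₁(K₁−1)(1+ψ₁(K₂−1)) + z₂(K₂−1)(1+ψ₁(K₁−1)) = 0
⇒ ψ₁ = [z₁(K₁−1)+z₂(K₂−1)] / [−(K₁−1)(K₂−1)] = 0.2650/1.1136 = 0.238
Drum-1 compositions:
  acetone: x = 0.232, y = 0.677
  n-octane: x = 0.768, y = 0.323
Drum-2 feed = drum-1 liquid: z₂ = (0.2320, 0.7680).
Drum 2:
Material balance + equilibrium reduce to Σ zᵢ(Kᵢ−1)/(1+ψ₂(Kᵢ−1)) = 0.
Feasibility: ΣzᵢKᵢ = 1.768, Σzᵢ/Kᵢ = 1.083 — both > 1, two phases present.
Binary case is linear: z₁(K₁−1)(1+ψ₂(K₂−1)) + z₂(K₂−1)(1+ψ₂(K₁−1)) = 0
⇒ ψ₂ = [z₁(K₁−1)+z₂(K₂−1)] / [−(K₁−1)(K₂−1)] = 0.7678/1.0842 = 0.708
  acetone: x = 0.059, y = 0.303
  n-octane: x = 0.941, y = 0.697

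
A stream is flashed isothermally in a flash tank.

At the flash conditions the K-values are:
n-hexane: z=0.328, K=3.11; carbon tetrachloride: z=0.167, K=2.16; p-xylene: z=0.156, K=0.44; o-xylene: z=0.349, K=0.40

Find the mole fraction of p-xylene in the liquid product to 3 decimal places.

Material balance + equilibrium reduce to Σ zᵢ(Kᵢ−1)/(1+ψ(Kᵢ−1)) = 0.
g(0) = ΣzᵢKᵢ − 1 = 0.589 and g(1) = 1 − Σzᵢ/Kᵢ = -0.410, so a root lies in (0, 1).
Newton iteration, ψ⁰ = 0.5:
  ψ = 0.500: g = 0.0389, g' = -0.787 → ψ = 0.549
  ψ = 0.549: g = 0.0002, g' = -0.779 → ψ = 0.550
Converged at ψ = 0.550.
Compositions from xᵢ = zᵢ/(1+ψ(Kᵢ−1)), yᵢ = Kᵢxᵢ:
  n-hexane: x = 0.152, y = 0.472
  carbon tetrachloride: x = 0.102, y = 0.220
  p-xylene: x = 0.225, y = 0.099
  o-xylene: x = 0.521, y = 0.208

x_p-xylene = 0.225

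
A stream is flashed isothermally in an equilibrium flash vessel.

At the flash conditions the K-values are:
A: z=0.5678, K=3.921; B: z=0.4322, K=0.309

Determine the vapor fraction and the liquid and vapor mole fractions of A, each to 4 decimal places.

Newton–Raphson from ψ = 0.62:
  ψ = 0.6200: g = 0.06752, g' = -1.2448 → ψ = 0.6742
  ψ = 0.6742: g = -0.00063, g' = -1.2728 → ψ = 0.6737
Converged at ψ = 0.6737.
Compositions from xᵢ = zᵢ/(1+ψ(Kᵢ−1)), yᵢ = Kᵢxᵢ:
  A: x = 0.1913, y = 0.7501
  B: x = 0.8087, y = 0.2499

ψ = 0.6737, x_A = 0.1913, y_A = 0.7501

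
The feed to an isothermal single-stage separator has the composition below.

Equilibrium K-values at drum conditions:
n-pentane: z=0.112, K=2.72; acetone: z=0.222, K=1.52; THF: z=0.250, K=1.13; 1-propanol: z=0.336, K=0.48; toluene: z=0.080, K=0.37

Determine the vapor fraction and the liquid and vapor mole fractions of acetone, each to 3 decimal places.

Newton–Raphson from ψ = 0.63:
  ψ = 0.630: g = -0.1340, g' = -0.402 → ψ = 0.297
  ψ = 0.297: g = -0.0098, g' = -0.369 → ψ = 0.270
Converged at ψ = 0.270.
Compositions from xᵢ = zᵢ/(1+ψ(Kᵢ−1)), yᵢ = Kᵢxᵢ:
  n-pentane: x = 0.076, y = 0.208
  acetone: x = 0.195, y = 0.296
  THF: x = 0.242, y = 0.273
  1-propanol: x = 0.391, y = 0.188
  toluene: x = 0.096, y = 0.036

ψ = 0.270, x_acetone = 0.195, y_acetone = 0.296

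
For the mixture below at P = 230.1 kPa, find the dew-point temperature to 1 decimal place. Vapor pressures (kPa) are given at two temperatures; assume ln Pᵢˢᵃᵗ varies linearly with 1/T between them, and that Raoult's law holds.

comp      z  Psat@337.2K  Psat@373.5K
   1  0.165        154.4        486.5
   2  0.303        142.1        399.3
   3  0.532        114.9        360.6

Dew-point temperature: Σzᵢ·P/Pᵢˢᵃᵗ(T) = 1. Interpolate ln Pᵢˢᵃᵗ = aᵢ + bᵢ/T.
  T = 337.2 K: ΣzᵢP/Pᵢˢᵃᵗ = 1.8019
  T = 373.5 K: ΣzᵢP/Pᵢˢᵃᵗ = 0.5921
  T = 355.4 K: ΣzᵢP/Pᵢˢᵃᵗ = 1.0021
  T = 364.4 K: ΣzᵢP/Pᵢˢᵃᵗ = 0.7664
  T = 359.9 K: ΣzᵢP/Pᵢˢᵃᵗ = 0.8749
  T = 357.6 K: ΣzᵢP/Pᵢˢᵃᵗ = 0.9374
Interpolating between 355.4 K and 357.6 K gives T ≈ 355.5 K.

T = 355.5 K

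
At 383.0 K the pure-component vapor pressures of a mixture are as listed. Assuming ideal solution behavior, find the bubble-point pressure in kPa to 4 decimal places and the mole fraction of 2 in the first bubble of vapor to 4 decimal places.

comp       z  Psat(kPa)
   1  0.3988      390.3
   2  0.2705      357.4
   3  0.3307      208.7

At the bubble point ψ → 0, so ΣzᵢKᵢ = 1 with Kᵢ = Pᵢˢᵃᵗ/P ⇒ P = ΣzᵢPᵢˢᵃᵗ.
P = 0.3988·390.3 + 0.2705·357.4 + 0.3307·208.7 = 321.3454 kPa
yᵢ = zᵢPᵢˢᵃᵗ/P ⇒ y_2 = 0.2705·357.4/321.3454 = 0.3008

Pbub = 321.3454 kPa, y_2 = 0.3008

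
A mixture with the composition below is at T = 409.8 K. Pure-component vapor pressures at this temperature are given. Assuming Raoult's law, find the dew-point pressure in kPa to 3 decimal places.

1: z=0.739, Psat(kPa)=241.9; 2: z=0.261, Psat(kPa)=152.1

At the dew point ψ → 1, so Σzᵢ/Kᵢ = 1 with Kᵢ = Pᵢˢᵃᵗ/P ⇒ 1/P = Σzᵢ/Pᵢˢᵃᵗ.
1/P = 0.739/241.9 + 0.261/152.1 = 0.004771 ⇒ P = 209.602 kPa

Pdew = 209.602 kPa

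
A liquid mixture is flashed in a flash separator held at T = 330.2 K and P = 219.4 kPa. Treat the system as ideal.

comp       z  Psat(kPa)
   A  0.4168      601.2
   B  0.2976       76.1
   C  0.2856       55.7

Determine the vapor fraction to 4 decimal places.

Raoult's law: Kᵢ = Pᵢˢᵃᵗ/P = Pᵢˢᵃᵗ/219.4.
  K_A = 601.2/219.4 = 2.740201, K_B = 76.1/219.4 = 0.346855, K_C = 55.7/219.4 = 0.253874
Let ψ = V/F and solve Σ zᵢ(Kᵢ−1)/(1+ψ(Kᵢ−1)) = 0.
Check two-phase: ΣzᵢKᵢ = 1.3178 > 1 and Σzᵢ/Kᵢ = 2.1351 > 1, so g(0) = 0.3178 > 0 and g(1) = -1.1351 < 0.
Iterate (Newton) starting at ψ = 0.53:
  ψ = 0.5300: g = -0.27245, g' = -1.0736 → ψ = 0.2762
  ψ = 0.2762: g = -0.01572, g' = -1.0170 → ψ = 0.2608
Converged at ψ = 0.2608.

ψ = 0.2608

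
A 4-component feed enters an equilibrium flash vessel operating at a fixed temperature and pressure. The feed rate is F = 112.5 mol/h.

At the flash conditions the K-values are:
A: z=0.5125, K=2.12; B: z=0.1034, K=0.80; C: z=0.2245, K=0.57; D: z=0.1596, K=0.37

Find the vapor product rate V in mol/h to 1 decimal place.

Iterate (Newton) starting at β = 0.5:
  β = 0.5000: g = 0.07521, g' = -0.4716 → β = 0.6595
  β = 0.6595: g = -0.00043, g' = -0.4844 → β = 0.6586
Converged at β = 0.6586.
Then V = β·F = 0.6586·112.5 = 74.1 mol/h and L = F − V = 38.4 mol/h.

V = 74.1 mol/h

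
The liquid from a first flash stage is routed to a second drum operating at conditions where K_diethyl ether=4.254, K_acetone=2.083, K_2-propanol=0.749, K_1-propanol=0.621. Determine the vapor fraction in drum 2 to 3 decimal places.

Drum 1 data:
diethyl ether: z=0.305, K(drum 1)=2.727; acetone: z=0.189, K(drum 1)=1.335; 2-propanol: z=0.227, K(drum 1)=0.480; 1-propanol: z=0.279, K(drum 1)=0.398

Drum 1:
Let ψ₁ = V/F and solve Σ zᵢ(Kᵢ−1)/(1+ψ₁(Kᵢ−1)) = 0.
Check two-phase: ΣzᵢKᵢ = 1.304 > 1 and Σzᵢ/Kᵢ = 1.427 > 1, so g(0) = 0.304 > 0 and g(1) = -0.427 < 0.
Iterate (Newton) starting at ψ₁ = 0.42:
  ψ₁ = 0.420: g = -0.0150, g' = -0.603 → ψ₁ = 0.395
Converged at ψ₁ = 0.395.
Drum-1 compositions:
  diethyl ether: x = 0.181, y = 0.494
  acetone: x = 0.167, y = 0.223
  2-propanol: x = 0.286, y = 0.137
  1-propanol: x = 0.366, y = 0.146
Drum-2 feed = drum-1 liquid: z₂ = (0.1813, 0.1669, 0.2857, 0.3661).
Drum 2:
Let ψ₂ = V/F and solve Σ zᵢ(Kᵢ−1)/(1+ψ₂(Kᵢ−1)) = 0.
g(0) = ΣzᵢKᵢ − 1 = 0.560 and g(1) = 1 − Σzᵢ/Kᵢ = -0.094, so a root lies in (0, 1).
Iterate (Newton) starting at ψ₂ = 0.5:
  ψ₂ = 0.500: g = 0.0886, g' = -0.464 → ψ₂ = 0.691
  ψ₂ = 0.691: g = 0.0103, g' = -0.369 → ψ₂ = 0.719
Converged at ψ₂ = 0.719.
  diethyl ether: x = 0.054, y = 0.231
  acetone: x = 0.094, y = 0.195
  2-propanol: x = 0.349, y = 0.261
  1-propanol: x = 0.503, y = 0.313

V/F (drum 2) = 0.719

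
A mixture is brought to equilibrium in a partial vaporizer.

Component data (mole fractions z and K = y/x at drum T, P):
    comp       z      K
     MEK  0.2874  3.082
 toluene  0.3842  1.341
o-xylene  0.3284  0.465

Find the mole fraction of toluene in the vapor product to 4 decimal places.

Material balance + equilibrium reduce to Σ zᵢ(Kᵢ−1)/(1+ψ(Kᵢ−1)) = 0.
g(0) = ΣzᵢKᵢ − 1 = 0.5537 and g(1) = 1 − Σzᵢ/Kᵢ = -0.0860, so a root lies in (0, 1).
Newton iteration, ψ⁰ = 0.5:
  ψ = 0.5000: g = 0.16525, g' = -0.5069 → ψ = 0.8260
  ψ = 0.8260: g = 0.00741, g' = -0.4974 → ψ = 0.8409
  ψ = 0.8409: g = -0.00004, g' = -0.5022 → ψ = 0.8408
Converged at ψ = 0.8408.
Compositions from xᵢ = zᵢ/(1+ψ(Kᵢ−1)), yᵢ = Kᵢxᵢ:
  MEK: x = 0.1045, y = 0.3220
  toluene: x = 0.2986, y = 0.4004
  o-xylene: x = 0.5969, y = 0.2776

y_toluene = 0.4004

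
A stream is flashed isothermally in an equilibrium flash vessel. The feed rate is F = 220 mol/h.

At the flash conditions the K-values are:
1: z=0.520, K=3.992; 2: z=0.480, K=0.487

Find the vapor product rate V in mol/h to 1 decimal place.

V = 187.7 mol/h

Material balance + equilibrium reduce to Σ zᵢ(Kᵢ−1)/(1+V/F(Kᵢ−1)) = 0.
Check two-phase: ΣzᵢKᵢ = 2.310 > 1 and Σzᵢ/Kᵢ = 1.116 > 1, so g(0) = 1.310 > 0 and g(1) = -0.116 < 0.
Newton iteration, V/F⁰ = 0.5:
  V/F = 0.500: g = 0.2921, g' = -0.976 → V/F = 0.799
  V/F = 0.799: g = 0.0413, g' = -0.768 → V/F = 0.853
Converged at V/F = 0.853.
Then V = V/F·F = 0.8532·220 = 187.7 mol/h and L = F − V = 32.3 mol/h.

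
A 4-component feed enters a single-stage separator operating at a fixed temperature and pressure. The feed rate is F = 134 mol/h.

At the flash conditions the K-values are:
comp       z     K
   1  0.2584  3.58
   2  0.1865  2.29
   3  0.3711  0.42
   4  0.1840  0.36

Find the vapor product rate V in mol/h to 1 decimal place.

V = 60.9 mol/h

Rachford–Rice: g(β) = Σ zᵢ(Kᵢ−1)/(1+β(Kᵢ−1)) = 0.
Feasibility: ΣzᵢKᵢ = 1.5743, Σzᵢ/Kᵢ = 1.5483 — both > 1, two phases present.
Newton–Raphson from β = 0.57:
  β = 0.5700: g = -0.09845, g' = -0.8502 → β = 0.4542
  β = 0.4542: g = 0.00041, g' = -0.8679 → β = 0.4547
Converged at β = 0.4547.
Then V = β·F = 0.4547·134 = 60.9 mol/h and L = F − V = 73.1 mol/h.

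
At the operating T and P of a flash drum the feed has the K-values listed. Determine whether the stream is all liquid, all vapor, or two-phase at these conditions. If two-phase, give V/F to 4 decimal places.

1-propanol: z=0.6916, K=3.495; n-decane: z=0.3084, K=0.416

all vapor

ΣzᵢKᵢ = 2.5454; Σzᵢ/Kᵢ = 0.9392.
Since Σzᵢ/Kᵢ < 1 the mixture is above its dew point — single vapor phase.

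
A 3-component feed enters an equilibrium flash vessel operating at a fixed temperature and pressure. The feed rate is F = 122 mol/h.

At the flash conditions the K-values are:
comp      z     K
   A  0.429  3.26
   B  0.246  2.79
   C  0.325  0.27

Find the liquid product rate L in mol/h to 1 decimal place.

L = 28.3 mol/h

Let β = V/F and solve Σ zᵢ(Kᵢ−1)/(1+β(Kᵢ−1)) = 0.
g(0) = ΣzᵢKᵢ − 1 = 1.173 and g(1) = 1 − Σzᵢ/Kᵢ = -0.423, so a root lies in (0, 1).
Newton iteration, β⁰ = 0.5:
  β = 0.500: g = 0.3139, g' = -1.132 → β = 0.777
  β = 0.777: g = -0.0127, g' = -1.352 → β = 0.768
Converged at β = 0.768.
Then V = β·F = 0.7679·122 = 93.7 mol/h and L = F − V = 28.3 mol/h.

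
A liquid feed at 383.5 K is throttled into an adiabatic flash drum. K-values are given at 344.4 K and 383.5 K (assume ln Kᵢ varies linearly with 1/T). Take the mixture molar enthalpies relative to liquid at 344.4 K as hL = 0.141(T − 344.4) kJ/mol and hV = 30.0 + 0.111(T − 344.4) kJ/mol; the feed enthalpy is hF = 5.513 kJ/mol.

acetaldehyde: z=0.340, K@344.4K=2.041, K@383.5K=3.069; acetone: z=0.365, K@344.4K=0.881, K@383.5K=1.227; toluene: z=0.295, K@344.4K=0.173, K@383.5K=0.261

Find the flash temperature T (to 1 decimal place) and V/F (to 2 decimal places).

Adiabatic flash: solve Rachford–Rice at each trial T, then check hF = ψ·hV(T) + (1−ψ)·hL(T).
  T = 344.4 K: K = (2.041, 0.881, 0.173), RR gives ψ = 0.120, H_out = 3.585 kJ/mol
  T = 383.5 K: K = (3.069, 1.227, 0.261), RR gives ψ = 0.594, H_out = 22.637 kJ/mol
  T = 363.9 K: K = (2.529, 1.049, 0.215), RR gives ψ = 0.403, H_out = 14.610 kJ/mol
  T = 354.1 K: K = (2.277, 0.963, 0.193), RR gives ψ = 0.278, H_out = 9.629 kJ/mol
  T = 349.2 K: K = (2.156, 0.921, 0.183), RR gives ψ = 0.203, H_out = 6.749 kJ/mol
  T = 346.8 K: K = (2.098, 0.901, 0.178), RR gives ψ = 0.163, H_out = 5.215 kJ/mol
Linear interpolation between T = 346.8 (H_out = 5.215) and T = 349.2 (H_out = 6.749) on hF = 5.513 gives T ≈ 347.3 K, at which ψ = 0.17.

T = 347.3 K, V/F = 0.17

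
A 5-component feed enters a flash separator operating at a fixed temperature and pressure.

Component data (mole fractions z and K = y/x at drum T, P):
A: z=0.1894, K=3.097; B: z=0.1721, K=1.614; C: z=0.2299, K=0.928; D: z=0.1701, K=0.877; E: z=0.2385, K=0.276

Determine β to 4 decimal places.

β = 0.4347

Rachford–Rice: g(β) = Σ zᵢ(Kᵢ−1)/(1+β(Kᵢ−1)) = 0.
g(0) = ΣzᵢKᵢ − 1 = 0.2927 and g(1) = 1 − Σzᵢ/Kᵢ = -0.4736, so a root lies in (0, 1).
Newton iteration, β⁰ = 0.5:
  β = 0.5000: g = -0.03538, g' = -0.5478 → β = 0.4354
  β = 0.4354: g = -0.00037, g' = -0.5387 → β = 0.4347
Converged at β = 0.4347.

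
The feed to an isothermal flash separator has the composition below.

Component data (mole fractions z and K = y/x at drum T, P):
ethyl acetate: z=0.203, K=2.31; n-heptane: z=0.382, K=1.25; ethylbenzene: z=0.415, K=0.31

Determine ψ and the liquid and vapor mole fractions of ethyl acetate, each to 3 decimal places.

Rachford–Rice: g(ψ) = Σ zᵢ(Kᵢ−1)/(1+ψ(Kᵢ−1)) = 0.
Check two-phase: ΣzᵢKᵢ = 1.075 > 1 and Σzᵢ/Kᵢ = 1.732 > 1, so g(0) = 0.075 > 0 and g(1) = -0.732 < 0.
Newton–Raphson from ψ = 0.43:
  ψ = 0.430: g = -0.1508, g' = -0.561 → ψ = 0.161
  ψ = 0.161: g = -0.0109, g' = -0.510 → ψ = 0.140
Converged at ψ = 0.140.
Compositions from xᵢ = zᵢ/(1+ψ(Kᵢ−1)), yᵢ = Kᵢxᵢ:
  ethyl acetate: x = 0.172, y = 0.396
  n-heptane: x = 0.369, y = 0.461
  ethylbenzene: x = 0.459, y = 0.142

ψ = 0.140, x_ethyl acetate = 0.172, y_ethyl acetate = 0.396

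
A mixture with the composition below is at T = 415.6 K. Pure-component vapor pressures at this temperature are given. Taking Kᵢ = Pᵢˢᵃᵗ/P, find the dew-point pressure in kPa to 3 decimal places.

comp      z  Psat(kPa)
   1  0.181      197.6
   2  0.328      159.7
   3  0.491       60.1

Pdew = 89.770 kPa

At the dew point ψ → 1, so Σzᵢ/Kᵢ = 1 with Kᵢ = Pᵢˢᵃᵗ/P ⇒ 1/P = Σzᵢ/Pᵢˢᵃᵗ.
1/P = 0.181/197.6 + 0.328/159.7 + 0.491/60.1 = 0.011140 ⇒ P = 89.770 kPa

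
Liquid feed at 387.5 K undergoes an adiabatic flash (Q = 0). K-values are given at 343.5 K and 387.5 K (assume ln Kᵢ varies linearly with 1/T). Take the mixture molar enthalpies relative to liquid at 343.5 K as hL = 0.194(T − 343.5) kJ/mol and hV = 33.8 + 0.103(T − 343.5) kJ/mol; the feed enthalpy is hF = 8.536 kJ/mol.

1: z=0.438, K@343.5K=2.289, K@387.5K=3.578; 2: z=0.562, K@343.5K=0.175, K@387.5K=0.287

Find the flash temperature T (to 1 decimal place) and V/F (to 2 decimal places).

Adiabatic flash: solve Rachford–Rice at each trial T, then check hF = ψ·hV(T) + (1−ψ)·hL(T).
  T = 343.5 K: K = (2.289, 0.175), RR gives ψ = 0.095, H_out = 3.208 kJ/mol
  T = 387.5 K: K = (3.578, 0.287), RR gives ψ = 0.396, H_out = 20.344 kJ/mol
  T = 365.5 K: K = (2.901, 0.227), RR gives ψ = 0.271, H_out = 12.894 kJ/mol
  T = 354.5 K: K = (2.586, 0.200), RR gives ψ = 0.193, H_out = 8.478 kJ/mol
  T = 360.0 K: K = (2.741, 0.214), RR gives ψ = 0.234, H_out = 10.768 kJ/mol
  T = 357.2 K: K = (2.662, 0.207), RR gives ψ = 0.214, H_out = 9.625 kJ/mol
  T = 355.9 K: K = (2.625, 0.204), RR gives ψ = 0.204, H_out = 9.079 kJ/mol
Linear interpolation between T = 354.5 (H_out = 8.478) and T = 355.9 (H_out = 9.079) on hF = 8.536 gives T ≈ 354.6 K, at which ψ = 0.19.

T = 354.6 K, V/F = 0.19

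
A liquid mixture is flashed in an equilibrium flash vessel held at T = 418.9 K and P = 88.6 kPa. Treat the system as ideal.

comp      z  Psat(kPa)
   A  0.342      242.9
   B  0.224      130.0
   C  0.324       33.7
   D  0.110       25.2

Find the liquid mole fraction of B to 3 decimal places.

x_B = 0.183

Raoult's law: Kᵢ = Pᵢˢᵃᵗ/P = Pᵢˢᵃᵗ/88.6.
  K_A = 242.9/88.6 = 2.74153, K_B = 130.0/88.6 = 1.46727, K_C = 33.7/88.6 = 0.38036, K_D = 25.2/88.6 = 0.28442
Rachford–Rice: g(ψ) = Σ zᵢ(Kᵢ−1)/(1+ψ(Kᵢ−1)) = 0.
Check two-phase: ΣzᵢKᵢ = 1.421 > 1 and Σzᵢ/Kᵢ = 1.516 > 1, so g(0) = 0.421 > 0 and g(1) = -0.516 < 0.
Iterate (Newton) starting at ψ = 0.5:
  ψ = 0.500: g = -0.0102, g' = -0.726 → ψ = 0.486
Converged at ψ = 0.486.
Compositions from xᵢ = zᵢ/(1+ψ(Kᵢ−1)), yᵢ = Kᵢxᵢ:
  A: x = 0.185, y = 0.508
  B: x = 0.183, y = 0.268
  C: x = 0.464, y = 0.176
  D: x = 0.169, y = 0.048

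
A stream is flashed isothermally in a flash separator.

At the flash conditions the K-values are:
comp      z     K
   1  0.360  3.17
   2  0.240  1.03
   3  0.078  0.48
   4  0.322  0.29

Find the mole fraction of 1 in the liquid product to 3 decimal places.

x_1 = 0.179

Material balance + equilibrium reduce to Σ zᵢ(Kᵢ−1)/(1+V/F(Kᵢ−1)) = 0.
Check two-phase: ΣzᵢKᵢ = 1.519 > 1 and Σzᵢ/Kᵢ = 1.619 > 1, so g(0) = 0.519 > 0 and g(1) = -0.619 < 0.
Newton iteration, V/F⁰ = 0.48:
  V/F = 0.480: g = -0.0111, g' = -0.818 → V/F = 0.466
Converged at V/F = 0.466.
Compositions from xᵢ = zᵢ/(1+V/F(Kᵢ−1)), yᵢ = Kᵢxᵢ:
  1: x = 0.179, y = 0.567
  2: x = 0.237, y = 0.244
  3: x = 0.103, y = 0.049
  4: x = 0.481, y = 0.140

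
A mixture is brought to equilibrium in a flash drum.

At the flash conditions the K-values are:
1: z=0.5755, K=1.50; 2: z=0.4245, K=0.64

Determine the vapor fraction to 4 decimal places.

ψ = 0.7496

Material balance + equilibrium reduce to Σ zᵢ(Kᵢ−1)/(1+ψ(Kᵢ−1)) = 0.
g(0) = ΣzᵢKᵢ − 1 = 0.1349 and g(1) = 1 − Σzᵢ/Kᵢ = -0.0469, so a root lies in (0, 1).
Binary case is linear: z₁(K₁−1)(1+ψ(K₂−1)) + z₂(K₂−1)(1+ψ(K₁−1)) = 0
⇒ ψ = [z₁(K₁−1)+z₂(K₂−1)] / [−(K₁−1)(K₂−1)] = 0.13493/0.18000 = 0.7496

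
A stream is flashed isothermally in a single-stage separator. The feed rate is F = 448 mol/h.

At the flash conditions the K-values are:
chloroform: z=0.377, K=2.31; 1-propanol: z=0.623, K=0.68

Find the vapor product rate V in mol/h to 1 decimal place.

V = 314.7 mol/h

Rachford–Rice: g(ψ) = Σ zᵢ(Kᵢ−1)/(1+ψ(Kᵢ−1)) = 0.
g(0) = ΣzᵢKᵢ − 1 = 0.295 and g(1) = 1 − Σzᵢ/Kᵢ = -0.079, so a root lies in (0, 1).
Newton–Raphson from ψ = 0.57:
  ψ = 0.570: g = 0.0389, g' = -0.307 → ψ = 0.697
  ψ = 0.697: g = 0.0017, g' = -0.283 → ψ = 0.703
Converged at ψ = 0.703.
Then V = ψ·F = 0.7026·448 = 314.7 mol/h and L = F − V = 133.3 mol/h.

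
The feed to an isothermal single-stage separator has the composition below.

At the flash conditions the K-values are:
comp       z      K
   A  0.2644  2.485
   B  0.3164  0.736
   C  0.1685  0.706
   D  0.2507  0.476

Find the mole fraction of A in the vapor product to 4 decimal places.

Rachford–Rice: g(V/F) = Σ zᵢ(Kᵢ−1)/(1+V/F(Kᵢ−1)) = 0.
g(0) = ΣzᵢKᵢ − 1 = 0.1282 and g(1) = 1 − Σzᵢ/Kᵢ = -0.3016, so a root lies in (0, 1).
Newton–Raphson from V/F = 0.5:
  V/F = 0.5000: g = -0.10698, g' = -0.3677 → V/F = 0.2090
  V/F = 0.2090: g = 0.01090, g' = -0.4676 → V/F = 0.2324
  V/F = 0.2324: g = 0.00017, g' = -0.4533 → V/F = 0.2327
Converged at V/F = 0.2327.
Compositions from xᵢ = zᵢ/(1+V/F(Kᵢ−1)), yᵢ = Kᵢxᵢ:
  A: x = 0.1965, y = 0.4883
  B: x = 0.3371, y = 0.2481
  C: x = 0.1809, y = 0.1277
  D: x = 0.2855, y = 0.1359

y_A = 0.4883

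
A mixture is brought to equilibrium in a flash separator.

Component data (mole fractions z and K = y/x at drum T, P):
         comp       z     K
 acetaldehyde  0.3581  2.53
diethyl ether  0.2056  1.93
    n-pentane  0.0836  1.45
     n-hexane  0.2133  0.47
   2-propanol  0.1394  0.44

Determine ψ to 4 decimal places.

ψ = 0.8797

Rachford–Rice: g(ψ) = Σ zᵢ(Kᵢ−1)/(1+ψ(Kᵢ−1)) = 0.
Check two-phase: ΣzᵢKᵢ = 1.5856 > 1 and Σzᵢ/Kᵢ = 1.0764 > 1, so g(0) = 0.5856 > 0 and g(1) = -0.0764 < 0.
Newton–Raphson from ψ = 0.5:
  ψ = 0.5000: g = 0.20942, g' = -0.5585 → ψ = 0.8750
  ψ = 0.8750: g = 0.00281, g' = -0.5925 → ψ = 0.8797
Converged at ψ = 0.8797.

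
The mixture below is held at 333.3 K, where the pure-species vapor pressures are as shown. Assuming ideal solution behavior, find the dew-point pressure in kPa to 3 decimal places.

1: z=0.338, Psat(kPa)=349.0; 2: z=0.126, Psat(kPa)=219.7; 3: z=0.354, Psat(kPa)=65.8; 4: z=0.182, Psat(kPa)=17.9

At the dew point ψ → 1, so Σzᵢ/Kᵢ = 1 with Kᵢ = Pᵢˢᵃᵗ/P ⇒ 1/P = Σzᵢ/Pᵢˢᵃᵗ.
1/P = 0.338/349.0 + 0.126/219.7 + 0.354/65.8 + 0.182/17.9 = 0.017090 ⇒ P = 58.515 kPa

Pdew = 58.515 kPa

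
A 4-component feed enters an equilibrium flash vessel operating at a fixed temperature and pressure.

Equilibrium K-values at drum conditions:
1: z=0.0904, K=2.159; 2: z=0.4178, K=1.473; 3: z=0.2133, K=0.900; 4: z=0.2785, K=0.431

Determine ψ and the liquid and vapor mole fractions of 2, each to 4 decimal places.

ψ = 0.4374, x_2 = 0.3462, y_2 = 0.5099

Rachford–Rice: g(ψ) = Σ zᵢ(Kᵢ−1)/(1+ψ(Kᵢ−1)) = 0.
Check two-phase: ΣzᵢKᵢ = 1.1226 > 1 and Σzᵢ/Kᵢ = 1.2087 > 1, so g(0) = 0.1226 > 0 and g(1) = -0.2087 < 0.
Newton–Raphson from ψ = 0.5:
  ψ = 0.5000: g = -0.01777, g' = -0.2883 → ψ = 0.4383
  ψ = 0.4383: g = -0.00028, g' = -0.2799 → ψ = 0.4374
Converged at ψ = 0.4374.
Compositions from xᵢ = zᵢ/(1+ψ(Kᵢ−1)), yᵢ = Kᵢxᵢ:
  1: x = 0.0600, y = 0.1295
  2: x = 0.3462, y = 0.5099
  3: x = 0.2231, y = 0.2008
  4: x = 0.3708, y = 0.1598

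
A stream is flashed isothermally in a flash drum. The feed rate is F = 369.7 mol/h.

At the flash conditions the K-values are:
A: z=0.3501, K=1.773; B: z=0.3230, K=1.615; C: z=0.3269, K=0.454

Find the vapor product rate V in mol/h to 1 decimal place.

V = 281.6 mol/h

Let β = V/F and solve Σ zᵢ(Kᵢ−1)/(1+β(Kᵢ−1)) = 0.
g(0) = ΣzᵢKᵢ − 1 = 0.2908 and g(1) = 1 − Σzᵢ/Kᵢ = -0.1175, so a root lies in (0, 1).
Iterate (Newton) starting at β = 0.65:
  β = 0.6500: g = 0.04536, g' = -0.3892 → β = 0.7665
  β = 0.7665: g = -0.00202, g' = -0.4271 → β = 0.7618
Converged at β = 0.7618.
Then V = β·F = 0.7618·369.7 = 281.6 mol/h and L = F − V = 88.1 mol/h.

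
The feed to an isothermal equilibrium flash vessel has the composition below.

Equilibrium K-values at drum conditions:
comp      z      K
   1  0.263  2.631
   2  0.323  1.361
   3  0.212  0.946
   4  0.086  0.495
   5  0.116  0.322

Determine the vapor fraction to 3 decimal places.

Material balance + equilibrium reduce to Σ zᵢ(Kᵢ−1)/(1+ψ(Kᵢ−1)) = 0.
Feasibility: ΣzᵢKᵢ = 1.412, Σzᵢ/Kᵢ = 1.095 — both > 1, two phases present.
Newton–Raphson from ψ = 0.5:
  ψ = 0.500: g = 0.1462, g' = -0.404 → ψ = 0.862
  ψ = 0.862: g = -0.0107, g' = -0.523 → ψ = 0.841
Converged at ψ = 0.841.

ψ = 0.841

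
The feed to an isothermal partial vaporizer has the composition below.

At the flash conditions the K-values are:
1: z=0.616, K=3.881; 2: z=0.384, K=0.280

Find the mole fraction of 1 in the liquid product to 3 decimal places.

x_1 = 0.200

Material balance + equilibrium reduce to Σ zᵢ(Kᵢ−1)/(1+β(Kᵢ−1)) = 0.
Feasibility: ΣzᵢKᵢ = 2.498, Σzᵢ/Kᵢ = 1.530 — both > 1, two phases present.
Newton–Raphson from β = 0.5:
  β = 0.500: g = 0.2952, g' = -1.344 → β = 0.720
  β = 0.720: g = 0.0038, g' = -1.399 → β = 0.722
Converged at β = 0.722.
Compositions from xᵢ = zᵢ/(1+β(Kᵢ−1)), yᵢ = Kᵢxᵢ:
  1: x = 0.200, y = 0.776
  2: x = 0.800, y = 0.224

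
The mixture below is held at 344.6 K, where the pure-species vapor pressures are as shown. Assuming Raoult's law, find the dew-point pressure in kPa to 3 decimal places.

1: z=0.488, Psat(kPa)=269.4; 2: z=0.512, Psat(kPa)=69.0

Pdew = 108.322 kPa

At the dew point ψ → 1, so Σzᵢ/Kᵢ = 1 with Kᵢ = Pᵢˢᵃᵗ/P ⇒ 1/P = Σzᵢ/Pᵢˢᵃᵗ.
1/P = 0.488/269.4 + 0.512/69.0 = 0.009232 ⇒ P = 108.322 kPa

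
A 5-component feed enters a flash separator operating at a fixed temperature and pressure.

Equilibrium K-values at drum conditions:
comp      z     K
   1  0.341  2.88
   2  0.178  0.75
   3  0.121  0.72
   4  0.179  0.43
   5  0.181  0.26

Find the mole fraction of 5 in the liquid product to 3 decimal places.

Rachford–Rice: g(ψ) = Σ zᵢ(Kᵢ−1)/(1+ψ(Kᵢ−1)) = 0.
g(0) = ΣzᵢKᵢ − 1 = 0.327 and g(1) = 1 − Σzᵢ/Kᵢ = -0.636, so a root lies in (0, 1).
Newton–Raphson from ψ = 0.5:
  ψ = 0.500: g = -0.1151, g' = -0.711 → ψ = 0.338
  ψ = 0.338: g = 0.0009, g' = -0.741 → ψ = 0.339
Converged at ψ = 0.339.
Compositions from xᵢ = zᵢ/(1+ψ(Kᵢ−1)), yᵢ = Kᵢxᵢ:
  1: x = 0.208, y = 0.600
  2: x = 0.194, y = 0.146
  3: x = 0.134, y = 0.096
  4: x = 0.222, y = 0.095
  5: x = 0.242, y = 0.063

x_5 = 0.242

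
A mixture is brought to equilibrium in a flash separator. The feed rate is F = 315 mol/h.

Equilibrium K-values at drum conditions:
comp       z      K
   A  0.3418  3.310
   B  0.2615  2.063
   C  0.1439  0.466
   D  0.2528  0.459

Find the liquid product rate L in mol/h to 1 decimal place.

L = 38.7 mol/h

Material balance + equilibrium reduce to Σ zᵢ(Kᵢ−1)/(1+ψ(Kᵢ−1)) = 0.
g(0) = ΣzᵢKᵢ − 1 = 0.8539 and g(1) = 1 − Σzᵢ/Kᵢ = -0.0896, so a root lies in (0, 1).
Newton–Raphson from ψ = 0.59:
  ψ = 0.5900: g = 0.19191, g' = -0.6854 → ψ = 0.8700
  ψ = 0.8700: g = 0.00486, g' = -0.6883 → ψ = 0.8771
  ψ = 0.8771: g = -0.00001, g' = -0.6914 → ψ = 0.8770
Converged at ψ = 0.8770.
Then V = ψ·F = 0.8770·315 = 276.3 mol/h and L = F − V = 38.7 mol/h.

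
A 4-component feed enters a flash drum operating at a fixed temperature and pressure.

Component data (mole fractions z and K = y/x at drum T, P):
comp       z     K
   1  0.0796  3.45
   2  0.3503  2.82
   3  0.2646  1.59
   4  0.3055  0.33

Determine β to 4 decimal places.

Material balance + equilibrium reduce to Σ zᵢ(Kᵢ−1)/(1+β(Kᵢ−1)) = 0.
Check two-phase: ΣzᵢKᵢ = 1.7840 > 1 and Σzᵢ/Kᵢ = 1.2395 > 1, so g(0) = 0.7840 > 0 and g(1) = -0.2395 < 0.
Newton iteration, β⁰ = 0.5:
  β = 0.5000: g = 0.23420, g' = -0.7796 → β = 0.8004
  β = 0.8004: g = -0.00998, g' = -0.9270 → β = 0.7896
Converged at β = 0.7896.

β = 0.7896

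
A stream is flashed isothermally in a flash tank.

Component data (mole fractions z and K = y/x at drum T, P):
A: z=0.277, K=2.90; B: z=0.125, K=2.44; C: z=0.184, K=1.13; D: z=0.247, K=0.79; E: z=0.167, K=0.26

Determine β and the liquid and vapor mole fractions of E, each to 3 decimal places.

β = 0.730, x_E = 0.363, y_E = 0.094

Newton iteration, β⁰ = 0.5:
  β = 0.500: g = 0.1429, g' = -0.597 → β = 0.739
  β = 0.739: g = -0.0063, g' = -0.697 → β = 0.730
Converged at β = 0.730.
Compositions from xᵢ = zᵢ/(1+β(Kᵢ−1)), yᵢ = Kᵢxᵢ:
  A: x = 0.116, y = 0.337
  B: x = 0.061, y = 0.149
  C: x = 0.168, y = 0.190
  D: x = 0.292, y = 0.230
  E: x = 0.363, y = 0.094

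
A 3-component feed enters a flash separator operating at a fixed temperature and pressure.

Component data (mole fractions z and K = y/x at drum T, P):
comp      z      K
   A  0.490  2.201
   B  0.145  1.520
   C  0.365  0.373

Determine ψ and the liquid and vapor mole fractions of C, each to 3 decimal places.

ψ = 0.651, x_C = 0.617, y_C = 0.230

Material balance + equilibrium reduce to Σ zᵢ(Kᵢ−1)/(1+ψ(Kᵢ−1)) = 0.
g(0) = ΣzᵢKᵢ − 1 = 0.435 and g(1) = 1 − Σzᵢ/Kᵢ = -0.297, so a root lies in (0, 1).
Newton iteration, ψ⁰ = 0.41:
  ψ = 0.410: g = 0.1484, g' = -0.604 → ψ = 0.656
  ψ = 0.656: g = -0.0032, g' = -0.657 → ψ = 0.651
Converged at ψ = 0.651.
Compositions from xᵢ = zᵢ/(1+ψ(Kᵢ−1)), yᵢ = Kᵢxᵢ:
  A: x = 0.275, y = 0.605
  B: x = 0.108, y = 0.165
  C: x = 0.617, y = 0.230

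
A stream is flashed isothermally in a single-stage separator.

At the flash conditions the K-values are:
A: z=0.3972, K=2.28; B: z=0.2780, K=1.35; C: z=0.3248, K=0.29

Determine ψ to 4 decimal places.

Let ψ = V/F and solve Σ zᵢ(Kᵢ−1)/(1+ψ(Kᵢ−1)) = 0.
Check two-phase: ΣzᵢKᵢ = 1.3751 > 1 and Σzᵢ/Kᵢ = 1.5001 > 1, so g(0) = 0.3751 > 0 and g(1) = -0.5001 < 0.
Newton iteration, ψ⁰ = 0.5:
  ψ = 0.5000: g = 0.03529, g' = -0.6602 → ψ = 0.5534
  ψ = 0.5534: g = -0.00078, g' = -0.6912 → ψ = 0.5523
Converged at ψ = 0.5523.

ψ = 0.5523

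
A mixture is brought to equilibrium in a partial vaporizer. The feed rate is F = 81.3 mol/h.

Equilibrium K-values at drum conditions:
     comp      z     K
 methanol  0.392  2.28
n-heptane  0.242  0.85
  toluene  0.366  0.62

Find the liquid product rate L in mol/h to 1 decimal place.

Material balance + equilibrium reduce to Σ zᵢ(Kᵢ−1)/(1+ψ(Kᵢ−1)) = 0.
Feasibility: ΣzᵢKᵢ = 1.326, Σzᵢ/Kᵢ = 1.047 — both > 1, two phases present.
Newton–Raphson from ψ = 0.5:
  ψ = 0.500: g = 0.0950, g' = -0.326 → ψ = 0.792
  ψ = 0.792: g = 0.0091, g' = -0.274 → ψ = 0.825
Converged at ψ = 0.825.
Then V = ψ·F = 0.8251·81.3 = 67.1 mol/h and L = F − V = 14.2 mol/h.

L = 14.2 mol/h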